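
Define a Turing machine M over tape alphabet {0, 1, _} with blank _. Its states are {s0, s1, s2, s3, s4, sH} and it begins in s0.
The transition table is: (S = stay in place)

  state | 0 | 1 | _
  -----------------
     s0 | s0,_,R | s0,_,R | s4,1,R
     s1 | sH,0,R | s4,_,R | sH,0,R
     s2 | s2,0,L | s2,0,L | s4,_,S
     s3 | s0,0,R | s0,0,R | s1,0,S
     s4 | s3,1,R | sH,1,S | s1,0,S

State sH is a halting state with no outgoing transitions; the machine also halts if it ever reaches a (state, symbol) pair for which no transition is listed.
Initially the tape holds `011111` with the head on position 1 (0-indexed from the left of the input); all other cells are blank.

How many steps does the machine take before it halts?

8

state=s0 head=1 tape=0[1]1111___   (s0,1)→(s0,_,R)
state=s0 head=2 tape=0_[1]111___   (s0,1)→(s0,_,R)
state=s0 head=3 tape=0__[1]11___   (s0,1)→(s0,_,R)
state=s0 head=4 tape=0___[1]1___   (s0,1)→(s0,_,R)
state=s0 head=5 tape=0____[1]___   (s0,1)→(s0,_,R)
state=s0 head=6 tape=0_____[_]__   (s0,_)→(s4,1,R)
state=s4 head=7 tape=0_____1[_]_   (s4,_)→(s1,0,S)
state=s1 head=7 tape=0_____1[0]_   (s1,0)→(sH,0,R)
state=sH head=8 tape=0_____10[_]
M halts after 8 transitions.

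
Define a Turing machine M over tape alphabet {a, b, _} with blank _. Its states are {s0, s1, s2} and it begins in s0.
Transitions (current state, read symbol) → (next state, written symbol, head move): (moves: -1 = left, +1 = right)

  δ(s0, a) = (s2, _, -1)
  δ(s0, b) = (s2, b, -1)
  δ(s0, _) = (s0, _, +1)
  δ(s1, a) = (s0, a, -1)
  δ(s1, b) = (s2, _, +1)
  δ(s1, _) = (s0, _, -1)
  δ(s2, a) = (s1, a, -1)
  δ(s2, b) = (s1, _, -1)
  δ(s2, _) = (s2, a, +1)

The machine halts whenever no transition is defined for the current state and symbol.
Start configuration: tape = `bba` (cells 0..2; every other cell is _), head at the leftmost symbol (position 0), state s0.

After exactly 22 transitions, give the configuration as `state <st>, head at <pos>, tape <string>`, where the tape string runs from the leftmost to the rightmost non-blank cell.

s0 | ____[b]ba   read b → write b, move -1, go to s2
s2 | ___[_]bba   read _ → write a, move +1, go to s2
s2 | ___a[b]ba   read b → write _, move -1, go to s1
s1 | ___[a]_ba   read a → write a, move -1, go to s0
s0 | __[_]a_ba   read _ → write _, move +1, go to s0
s0 | ___[a]_ba   read a → write _, move -1, go to s2
s2 | __[_]__ba   read _ → write a, move +1, go to s2
s2 | __a[_]_ba   read _ → write a, move +1, go to s2
s2 | __aa[_]ba   read _ → write a, move +1, go to s2
s2 | __aaa[b]a   read b → write _, move -1, go to s1
s1 | __aa[a]_a   read a → write a, move -1, go to s0
s0 | __a[a]a_a   read a → write _, move -1, go to s2
s2 | __[a]_a_a   read a → write a, move -1, go to s1
s1 | _[_]a_a_a   read _ → write _, move -1, go to s0
s0 | [_]_a_a_a   read _ → write _, move +1, go to s0
s0 | _[_]a_a_a   read _ → write _, move +1, go to s0
s0 | __[a]_a_a   read a → write _, move -1, go to s2
s2 | _[_]__a_a   read _ → write a, move +1, go to s2
s2 | _a[_]_a_a   read _ → write a, move +1, go to s2
s2 | _aa[_]a_a   read _ → write a, move +1, go to s2
s2 | _aaa[a]_a   read a → write a, move -1, go to s1
s1 | _aa[a]a_a   read a → write a, move -1, go to s0
s0 | _a[a]aa_a
After 22 steps: state s0, head at -2, tape aaaa_a.

state s0, head at -2, tape aaaa_a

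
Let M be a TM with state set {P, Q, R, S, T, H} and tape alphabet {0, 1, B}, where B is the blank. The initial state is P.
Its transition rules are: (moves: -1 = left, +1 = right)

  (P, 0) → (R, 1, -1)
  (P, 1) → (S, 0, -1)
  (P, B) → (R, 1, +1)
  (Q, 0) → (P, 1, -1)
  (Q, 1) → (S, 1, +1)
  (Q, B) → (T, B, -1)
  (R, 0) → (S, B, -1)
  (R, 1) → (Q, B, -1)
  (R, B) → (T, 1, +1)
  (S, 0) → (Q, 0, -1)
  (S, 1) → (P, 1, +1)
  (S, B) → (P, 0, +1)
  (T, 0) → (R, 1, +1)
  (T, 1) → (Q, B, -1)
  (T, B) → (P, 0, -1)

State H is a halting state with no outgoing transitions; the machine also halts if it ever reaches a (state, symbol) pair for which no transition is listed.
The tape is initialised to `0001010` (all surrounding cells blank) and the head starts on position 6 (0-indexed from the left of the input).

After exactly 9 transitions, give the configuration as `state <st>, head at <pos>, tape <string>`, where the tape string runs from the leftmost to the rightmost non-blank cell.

state=P head=6 tape=B000101[0]   (P,0)→(R,1,-1)
state=R head=5 tape=B00010[1]1   (R,1)→(Q,B,-1)
state=Q head=4 tape=B0001[0]B1   (Q,0)→(P,1,-1)
state=P head=3 tape=B000[1]1B1   (P,1)→(S,0,-1)
state=S head=2 tape=B00[0]01B1   (S,0)→(Q,0,-1)
state=Q head=1 tape=B0[0]001B1   (Q,0)→(P,1,-1)
state=P head=0 tape=B[0]1001B1   (P,0)→(R,1,-1)
state=R head=-1 tape=[B]11001B1   (R,B)→(T,1,+1)
state=T head=0 tape=1[1]1001B1   (T,1)→(Q,B,-1)
state=Q head=-1 tape=[1]B1001B1
After 9 steps: state Q, head at -1, tape 1B1001B1.

state Q, head at -1, tape 1B1001B1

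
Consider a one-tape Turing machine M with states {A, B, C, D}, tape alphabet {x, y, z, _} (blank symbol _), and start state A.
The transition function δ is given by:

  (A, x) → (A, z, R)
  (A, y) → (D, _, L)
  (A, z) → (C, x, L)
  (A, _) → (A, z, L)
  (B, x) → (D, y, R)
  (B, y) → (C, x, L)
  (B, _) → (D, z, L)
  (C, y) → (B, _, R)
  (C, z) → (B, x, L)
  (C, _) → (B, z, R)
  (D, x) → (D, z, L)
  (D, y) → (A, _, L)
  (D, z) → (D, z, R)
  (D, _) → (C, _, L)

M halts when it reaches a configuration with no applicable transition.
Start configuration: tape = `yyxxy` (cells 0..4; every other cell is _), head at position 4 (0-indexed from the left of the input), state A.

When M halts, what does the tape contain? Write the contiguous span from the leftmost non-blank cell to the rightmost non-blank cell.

state=A head=4 tape=__yyxx[y]   (A,y)→(D,_,L)
state=D head=3 tape=__yyx[x]_   (D,x)→(D,z,L)
state=D head=2 tape=__yy[x]z_   (D,x)→(D,z,L)
state=D head=1 tape=__y[y]zz_   (D,y)→(A,_,L)
state=A head=0 tape=__[y]_zz_   (A,y)→(D,_,L)
state=D head=-1 tape=_[_]__zz_   (D,_)→(C,_,L)
state=C head=-2 tape=[_]___zz_   (C,_)→(B,z,R)
state=B head=-1 tape=z[_]__zz_   (B,_)→(D,z,L)
state=D head=-2 tape=[z]z__zz_   (D,z)→(D,z,R)
state=D head=-1 tape=z[z]__zz_   (D,z)→(D,z,R)
state=D head=0 tape=zz[_]_zz_   (D,_)→(C,_,L)
state=C head=-1 tape=z[z]__zz_   (C,z)→(B,x,L)
state=B head=-2 tape=[z]x__zz_
The non-blank tape span at halt is zx__zz.

zx__zz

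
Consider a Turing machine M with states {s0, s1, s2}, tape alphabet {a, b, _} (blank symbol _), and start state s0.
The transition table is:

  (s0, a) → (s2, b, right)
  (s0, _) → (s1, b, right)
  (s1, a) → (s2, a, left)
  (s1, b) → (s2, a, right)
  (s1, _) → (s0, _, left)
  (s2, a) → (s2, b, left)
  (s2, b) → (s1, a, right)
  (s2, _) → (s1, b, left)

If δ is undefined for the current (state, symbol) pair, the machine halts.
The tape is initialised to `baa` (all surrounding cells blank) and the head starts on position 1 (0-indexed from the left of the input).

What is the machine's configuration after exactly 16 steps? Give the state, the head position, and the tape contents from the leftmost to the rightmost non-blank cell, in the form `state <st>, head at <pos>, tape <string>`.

state=s0 head=1 tape=___b[a]a_   (s0,a)→(s2,b,right)
state=s2 head=2 tape=___bb[a]_   (s2,a)→(s2,b,left)
state=s2 head=1 tape=___b[b]b_   (s2,b)→(s1,a,right)
state=s1 head=2 tape=___ba[b]_   (s1,b)→(s2,a,right)
state=s2 head=3 tape=___baa[_]   (s2,_)→(s1,b,left)
state=s1 head=2 tape=___ba[a]b   (s1,a)→(s2,a,left)
state=s2 head=1 tape=___b[a]ab   (s2,a)→(s2,b,left)
state=s2 head=0 tape=___[b]bab   (s2,b)→(s1,a,right)
state=s1 head=1 tape=___a[b]ab   (s1,b)→(s2,a,right)
state=s2 head=2 tape=___aa[a]b   (s2,a)→(s2,b,left)
state=s2 head=1 tape=___a[a]bb   (s2,a)→(s2,b,left)
state=s2 head=0 tape=___[a]bbb   (s2,a)→(s2,b,left)
state=s2 head=-1 tape=__[_]bbbb   (s2,_)→(s1,b,left)
state=s1 head=-2 tape=_[_]bbbbb   (s1,_)→(s0,_,left)
state=s0 head=-3 tape=[_]_bbbbb   (s0,_)→(s1,b,right)
state=s1 head=-2 tape=b[_]bbbbb   (s1,_)→(s0,_,left)
state=s0 head=-3 tape=[b]_bbbbb
After 16 steps: state s0, head at -3, tape b_bbbbb.

state s0, head at -3, tape b_bbbbb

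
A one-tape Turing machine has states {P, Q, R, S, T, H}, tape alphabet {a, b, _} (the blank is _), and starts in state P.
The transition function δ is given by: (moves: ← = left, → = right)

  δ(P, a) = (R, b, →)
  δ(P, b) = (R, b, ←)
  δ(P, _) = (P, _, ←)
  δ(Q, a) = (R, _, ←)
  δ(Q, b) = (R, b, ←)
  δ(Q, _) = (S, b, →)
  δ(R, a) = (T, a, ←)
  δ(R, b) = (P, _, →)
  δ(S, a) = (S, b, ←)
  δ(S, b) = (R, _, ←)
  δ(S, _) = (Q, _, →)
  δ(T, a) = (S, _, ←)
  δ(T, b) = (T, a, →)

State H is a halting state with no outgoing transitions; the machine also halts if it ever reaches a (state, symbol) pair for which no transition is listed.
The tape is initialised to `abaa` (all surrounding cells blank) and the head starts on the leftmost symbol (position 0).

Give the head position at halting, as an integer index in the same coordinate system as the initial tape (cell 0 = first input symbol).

state=P head=0 tape=[a]baa   (P,a)→(R,b,→)
state=R head=1 tape=b[b]aa   (R,b)→(P,_,→)
state=P head=2 tape=b_[a]a   (P,a)→(R,b,→)
state=R head=3 tape=b_b[a]   (R,a)→(T,a,←)
state=T head=2 tape=b_[b]a   (T,b)→(T,a,→)
state=T head=3 tape=b_a[a]   (T,a)→(S,_,←)
state=S head=2 tape=b_[a]_   (S,a)→(S,b,←)
state=S head=1 tape=b[_]b_   (S,_)→(Q,_,→)
state=Q head=2 tape=b_[b]_   (Q,b)→(R,b,←)
state=R head=1 tape=b[_]b_
At halt the head is at cell 1.

1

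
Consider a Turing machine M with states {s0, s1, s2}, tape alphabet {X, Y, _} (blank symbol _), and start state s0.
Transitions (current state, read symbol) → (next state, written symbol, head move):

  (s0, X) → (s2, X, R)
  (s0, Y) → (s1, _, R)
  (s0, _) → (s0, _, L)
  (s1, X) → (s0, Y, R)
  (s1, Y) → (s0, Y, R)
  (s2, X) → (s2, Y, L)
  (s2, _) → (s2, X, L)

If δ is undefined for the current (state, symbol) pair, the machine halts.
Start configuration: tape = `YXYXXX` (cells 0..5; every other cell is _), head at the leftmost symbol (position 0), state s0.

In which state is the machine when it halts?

s2

s0 | [Y]XYXXX   read Y → write _, move R, go to s1
s1 | _[X]YXXX   read X → write Y, move R, go to s0
s0 | _Y[Y]XXX   read Y → write _, move R, go to s1
s1 | _Y_[X]XX   read X → write Y, move R, go to s0
s0 | _Y_Y[X]X   read X → write X, move R, go to s2
s2 | _Y_YX[X]   read X → write Y, move L, go to s2
s2 | _Y_Y[X]Y   read X → write Y, move L, go to s2
s2 | _Y_[Y]YY
No transition is defined for (s2, Y); M halts in state s2.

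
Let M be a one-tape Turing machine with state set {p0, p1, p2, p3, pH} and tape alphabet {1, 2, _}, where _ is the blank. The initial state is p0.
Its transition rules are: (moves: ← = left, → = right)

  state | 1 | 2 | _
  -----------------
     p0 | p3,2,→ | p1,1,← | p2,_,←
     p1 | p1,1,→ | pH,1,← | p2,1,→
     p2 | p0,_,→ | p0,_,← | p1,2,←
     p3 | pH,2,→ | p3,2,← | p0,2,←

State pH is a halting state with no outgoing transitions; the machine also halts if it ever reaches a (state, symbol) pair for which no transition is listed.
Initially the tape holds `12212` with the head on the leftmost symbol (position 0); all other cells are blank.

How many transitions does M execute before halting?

state=p0 head=0 tape=_____[1]2212   (p0,1)→(p3,2,→)
state=p3 head=1 tape=_____2[2]212   (p3,2)→(p3,2,←)
state=p3 head=0 tape=_____[2]2212   (p3,2)→(p3,2,←)
state=p3 head=-1 tape=____[_]22212   (p3,_)→(p0,2,←)
state=p0 head=-2 tape=___[_]222212   (p0,_)→(p2,_,←)
state=p2 head=-3 tape=__[_]_222212   (p2,_)→(p1,2,←)
state=p1 head=-4 tape=_[_]2_222212   (p1,_)→(p2,1,→)
state=p2 head=-3 tape=_1[2]_222212   (p2,2)→(p0,_,←)
state=p0 head=-4 tape=_[1]__222212   (p0,1)→(p3,2,→)
state=p3 head=-3 tape=_2[_]_222212   (p3,_)→(p0,2,←)
state=p0 head=-4 tape=_[2]2_222212   (p0,2)→(p1,1,←)
state=p1 head=-5 tape=[_]12_222212   (p1,_)→(p2,1,→)
state=p2 head=-4 tape=1[1]2_222212   (p2,1)→(p0,_,→)
state=p0 head=-3 tape=1_[2]_222212   (p0,2)→(p1,1,←)
state=p1 head=-4 tape=1[_]1_222212   (p1,_)→(p2,1,→)
state=p2 head=-3 tape=11[1]_222212   (p2,1)→(p0,_,→)
state=p0 head=-2 tape=11_[_]222212   (p0,_)→(p2,_,←)
state=p2 head=-3 tape=11[_]_222212   (p2,_)→(p1,2,←)
state=p1 head=-4 tape=1[1]2_222212   (p1,1)→(p1,1,→)
state=p1 head=-3 tape=11[2]_222212   (p1,2)→(pH,1,←)
state=pH head=-4 tape=1[1]1_222212
M halts after 20 transitions.

20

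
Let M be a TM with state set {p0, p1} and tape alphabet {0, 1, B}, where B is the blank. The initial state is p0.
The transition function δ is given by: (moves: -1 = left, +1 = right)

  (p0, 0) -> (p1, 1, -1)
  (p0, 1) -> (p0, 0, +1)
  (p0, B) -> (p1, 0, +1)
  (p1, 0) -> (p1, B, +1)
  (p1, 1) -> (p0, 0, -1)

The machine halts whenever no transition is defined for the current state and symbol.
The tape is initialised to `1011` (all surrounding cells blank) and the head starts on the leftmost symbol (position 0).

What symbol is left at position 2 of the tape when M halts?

0

state=p0 head=0 tape=[1]011B   (p0,1)→(p0,0,+1)
state=p0 head=1 tape=0[0]11B   (p0,0)→(p1,1,-1)
state=p1 head=0 tape=[0]111B   (p1,0)→(p1,B,+1)
state=p1 head=1 tape=B[1]11B   (p1,1)→(p0,0,-1)
state=p0 head=0 tape=[B]011B   (p0,B)→(p1,0,+1)
state=p1 head=1 tape=0[0]11B   (p1,0)→(p1,B,+1)
state=p1 head=2 tape=0B[1]1B   (p1,1)→(p0,0,-1)
state=p0 head=1 tape=0[B]01B   (p0,B)→(p1,0,+1)
state=p1 head=2 tape=00[0]1B   (p1,0)→(p1,B,+1)
state=p1 head=3 tape=00B[1]B   (p1,1)→(p0,0,-1)
state=p0 head=2 tape=00[B]0B   (p0,B)→(p1,0,+1)
state=p1 head=3 tape=000[0]B   (p1,0)→(p1,B,+1)
state=p1 head=4 tape=000B[B]
Cell 2 holds 0 when M halts.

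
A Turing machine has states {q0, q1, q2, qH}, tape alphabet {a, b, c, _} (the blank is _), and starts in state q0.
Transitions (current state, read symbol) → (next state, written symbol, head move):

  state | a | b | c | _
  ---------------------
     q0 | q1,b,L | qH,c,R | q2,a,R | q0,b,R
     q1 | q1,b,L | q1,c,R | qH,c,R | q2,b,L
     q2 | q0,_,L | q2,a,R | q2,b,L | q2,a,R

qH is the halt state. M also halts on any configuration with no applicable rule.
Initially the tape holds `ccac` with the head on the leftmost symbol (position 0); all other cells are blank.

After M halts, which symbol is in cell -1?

b

state=q0 head=0 tape=_[c]cac   (q0,c)→(q2,a,R)
state=q2 head=1 tape=_a[c]ac   (q2,c)→(q2,b,L)
state=q2 head=0 tape=_[a]bac   (q2,a)→(q0,_,L)
state=q0 head=-1 tape=[_]_bac   (q0,_)→(q0,b,R)
state=q0 head=0 tape=b[_]bac   (q0,_)→(q0,b,R)
state=q0 head=1 tape=bb[b]ac   (q0,b)→(qH,c,R)
state=qH head=2 tape=bbc[a]c
Cell -1 holds b when M halts.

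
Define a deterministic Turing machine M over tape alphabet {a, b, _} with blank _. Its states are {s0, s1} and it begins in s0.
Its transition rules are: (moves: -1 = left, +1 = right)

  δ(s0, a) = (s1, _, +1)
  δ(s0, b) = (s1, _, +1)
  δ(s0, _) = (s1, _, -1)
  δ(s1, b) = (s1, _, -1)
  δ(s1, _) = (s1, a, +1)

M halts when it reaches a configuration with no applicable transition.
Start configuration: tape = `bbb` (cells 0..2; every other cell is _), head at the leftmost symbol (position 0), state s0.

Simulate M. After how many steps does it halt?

s0 | [b]bb   read b → write _, move +1, go to s1
s1 | _[b]b   read b → write _, move -1, go to s1
s1 | [_]_b   read _ → write a, move +1, go to s1
s1 | a[_]b   read _ → write a, move +1, go to s1
s1 | aa[b]   read b → write _, move -1, go to s1
s1 | a[a]_
M halts after 5 transitions.

5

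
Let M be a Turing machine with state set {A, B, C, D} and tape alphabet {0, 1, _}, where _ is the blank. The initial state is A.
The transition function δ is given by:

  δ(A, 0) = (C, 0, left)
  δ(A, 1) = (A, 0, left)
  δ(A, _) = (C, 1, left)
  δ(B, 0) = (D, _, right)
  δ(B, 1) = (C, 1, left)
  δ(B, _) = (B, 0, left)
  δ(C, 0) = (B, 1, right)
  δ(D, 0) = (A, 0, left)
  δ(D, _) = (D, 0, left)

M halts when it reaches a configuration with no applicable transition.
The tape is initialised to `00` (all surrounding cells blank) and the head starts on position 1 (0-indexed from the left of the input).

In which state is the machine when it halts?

state=A head=1 tape=0[0]_   (A,0)→(C,0,left)
state=C head=0 tape=[0]0_   (C,0)→(B,1,right)
state=B head=1 tape=1[0]_   (B,0)→(D,_,right)
state=D head=2 tape=1_[_]   (D,_)→(D,0,left)
state=D head=1 tape=1[_]0   (D,_)→(D,0,left)
state=D head=0 tape=[1]00
No transition is defined for (D, 1); M halts in state D.

D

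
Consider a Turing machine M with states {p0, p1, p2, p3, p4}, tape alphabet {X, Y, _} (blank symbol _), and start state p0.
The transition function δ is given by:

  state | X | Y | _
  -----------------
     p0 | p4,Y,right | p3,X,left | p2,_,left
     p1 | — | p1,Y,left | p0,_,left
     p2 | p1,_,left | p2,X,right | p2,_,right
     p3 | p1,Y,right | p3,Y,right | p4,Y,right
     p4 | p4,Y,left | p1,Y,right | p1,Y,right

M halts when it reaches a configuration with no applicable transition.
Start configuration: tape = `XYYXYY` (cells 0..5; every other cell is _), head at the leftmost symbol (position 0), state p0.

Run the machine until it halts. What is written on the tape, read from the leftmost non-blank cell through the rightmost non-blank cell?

state=p0 head=0 tape=___[X]YYXYY   (p0,X)→(p4,Y,right)
state=p4 head=1 tape=___Y[Y]YXYY   (p4,Y)→(p1,Y,right)
state=p1 head=2 tape=___YY[Y]XYY   (p1,Y)→(p1,Y,left)
state=p1 head=1 tape=___Y[Y]YXYY   (p1,Y)→(p1,Y,left)
state=p1 head=0 tape=___[Y]YYXYY   (p1,Y)→(p1,Y,left)
state=p1 head=-1 tape=__[_]YYYXYY   (p1,_)→(p0,_,left)
state=p0 head=-2 tape=_[_]_YYYXYY   (p0,_)→(p2,_,left)
state=p2 head=-3 tape=[_]__YYYXYY   (p2,_)→(p2,_,right)
state=p2 head=-2 tape=_[_]_YYYXYY   (p2,_)→(p2,_,right)
state=p2 head=-1 tape=__[_]YYYXYY   (p2,_)→(p2,_,right)
state=p2 head=0 tape=___[Y]YYXYY   (p2,Y)→(p2,X,right)
state=p2 head=1 tape=___X[Y]YXYY   (p2,Y)→(p2,X,right)
state=p2 head=2 tape=___XX[Y]XYY   (p2,Y)→(p2,X,right)
state=p2 head=3 tape=___XXX[X]YY   (p2,X)→(p1,_,left)
state=p1 head=2 tape=___XX[X]_YY
The non-blank tape span at halt is XXX_YY.

XXX_YY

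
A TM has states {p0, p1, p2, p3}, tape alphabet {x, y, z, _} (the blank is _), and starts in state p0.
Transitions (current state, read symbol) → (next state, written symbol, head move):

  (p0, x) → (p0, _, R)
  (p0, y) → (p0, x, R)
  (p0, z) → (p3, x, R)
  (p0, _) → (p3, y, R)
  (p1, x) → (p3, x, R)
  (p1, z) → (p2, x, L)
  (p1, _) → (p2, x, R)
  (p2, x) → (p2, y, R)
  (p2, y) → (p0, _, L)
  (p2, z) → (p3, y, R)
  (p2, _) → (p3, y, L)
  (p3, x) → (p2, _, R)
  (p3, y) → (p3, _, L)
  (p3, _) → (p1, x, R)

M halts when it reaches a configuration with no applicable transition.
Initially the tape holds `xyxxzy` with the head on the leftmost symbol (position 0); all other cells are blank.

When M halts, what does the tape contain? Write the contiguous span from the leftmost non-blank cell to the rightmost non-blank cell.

x__xy

state=p0 head=0 tape=[x]yxxzy   (p0,x)→(p0,_,R)
state=p0 head=1 tape=_[y]xxzy   (p0,y)→(p0,x,R)
state=p0 head=2 tape=_x[x]xzy   (p0,x)→(p0,_,R)
state=p0 head=3 tape=_x_[x]zy   (p0,x)→(p0,_,R)
state=p0 head=4 tape=_x__[z]y   (p0,z)→(p3,x,R)
state=p3 head=5 tape=_x__x[y]   (p3,y)→(p3,_,L)
state=p3 head=4 tape=_x__[x]_   (p3,x)→(p2,_,R)
state=p2 head=5 tape=_x___[_]   (p2,_)→(p3,y,L)
state=p3 head=4 tape=_x__[_]y   (p3,_)→(p1,x,R)
state=p1 head=5 tape=_x__x[y]
The non-blank tape span at halt is x__xy.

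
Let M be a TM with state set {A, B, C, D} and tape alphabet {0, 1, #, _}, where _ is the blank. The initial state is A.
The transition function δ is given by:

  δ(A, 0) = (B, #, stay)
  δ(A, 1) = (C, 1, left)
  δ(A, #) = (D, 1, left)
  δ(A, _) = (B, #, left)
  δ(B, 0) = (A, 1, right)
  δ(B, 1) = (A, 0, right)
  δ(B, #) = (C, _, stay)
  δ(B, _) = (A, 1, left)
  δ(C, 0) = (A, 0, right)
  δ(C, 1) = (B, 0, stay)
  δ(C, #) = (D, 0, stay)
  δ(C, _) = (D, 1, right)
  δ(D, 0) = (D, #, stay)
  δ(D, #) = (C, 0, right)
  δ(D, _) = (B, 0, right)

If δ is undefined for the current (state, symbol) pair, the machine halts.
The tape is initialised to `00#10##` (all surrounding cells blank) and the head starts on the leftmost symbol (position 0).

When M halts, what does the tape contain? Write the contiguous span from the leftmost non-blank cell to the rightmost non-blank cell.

1001100111

A | [0]0#10##___   read 0 → write #, move stay, go to B
B | [#]0#10##___   read # → write _, move stay, go to C
C | [_]0#10##___   read _ → write 1, move right, go to D
D | 1[0]#10##___   read 0 → write #, move stay, go to D
D | 1[#]#10##___   read # → write 0, move right, go to C
C | 10[#]10##___   read # → write 0, move stay, go to D
D | 10[0]10##___   read 0 → write #, move stay, go to D
D | 10[#]10##___   read # → write 0, move right, go to C
C | 100[1]0##___   read 1 → write 0, move stay, go to B
B | 100[0]0##___   read 0 → write 1, move right, go to A
A | 1001[0]##___   read 0 → write #, move stay, go to B
B | 1001[#]##___   read # → write _, move stay, go to C
C | 1001[_]##___   read _ → write 1, move right, go to D
D | 10011[#]#___   read # → write 0, move right, go to C
C | 100110[#]___   read # → write 0, move stay, go to D
D | 100110[0]___   read 0 → write #, move stay, go to D
D | 100110[#]___   read # → write 0, move right, go to C
C | 1001100[_]__   read _ → write 1, move right, go to D
D | 10011001[_]_   read _ → write 0, move right, go to B
B | 100110010[_]   read _ → write 1, move left, go to A
A | 10011001[0]1   read 0 → write #, move stay, go to B
B | 10011001[#]1   read # → write _, move stay, go to C
C | 10011001[_]1   read _ → write 1, move right, go to D
D | 100110011[1]
The non-blank tape span at halt is 1001100111.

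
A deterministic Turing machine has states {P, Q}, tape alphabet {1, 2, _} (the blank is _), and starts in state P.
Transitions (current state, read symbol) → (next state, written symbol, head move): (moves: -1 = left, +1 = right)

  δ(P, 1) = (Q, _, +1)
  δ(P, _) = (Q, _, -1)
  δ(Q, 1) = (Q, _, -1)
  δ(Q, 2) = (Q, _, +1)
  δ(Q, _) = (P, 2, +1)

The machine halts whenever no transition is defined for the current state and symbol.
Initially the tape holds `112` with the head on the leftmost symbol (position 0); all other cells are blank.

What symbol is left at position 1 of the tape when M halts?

state=P head=0 tape=[1]12   (P,1)→(Q,_,+1)
state=Q head=1 tape=_[1]2   (Q,1)→(Q,_,-1)
state=Q head=0 tape=[_]_2   (Q,_)→(P,2,+1)
state=P head=1 tape=2[_]2   (P,_)→(Q,_,-1)
state=Q head=0 tape=[2]_2   (Q,2)→(Q,_,+1)
state=Q head=1 tape=_[_]2   (Q,_)→(P,2,+1)
state=P head=2 tape=_2[2]
Cell 1 holds 2 when M halts.

2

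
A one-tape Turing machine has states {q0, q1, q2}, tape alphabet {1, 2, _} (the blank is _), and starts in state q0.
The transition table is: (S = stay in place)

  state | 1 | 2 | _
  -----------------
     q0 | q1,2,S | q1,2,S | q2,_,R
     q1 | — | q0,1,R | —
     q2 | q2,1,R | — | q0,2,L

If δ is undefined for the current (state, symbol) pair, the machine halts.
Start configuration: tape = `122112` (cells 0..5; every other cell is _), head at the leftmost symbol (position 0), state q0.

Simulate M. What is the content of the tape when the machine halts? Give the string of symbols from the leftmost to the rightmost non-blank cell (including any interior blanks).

state=q0 head=0 tape=[1]22112__   (q0,1)→(q1,2,S)
state=q1 head=0 tape=[2]22112__   (q1,2)→(q0,1,R)
state=q0 head=1 tape=1[2]2112__   (q0,2)→(q1,2,S)
state=q1 head=1 tape=1[2]2112__   (q1,2)→(q0,1,R)
state=q0 head=2 tape=11[2]112__   (q0,2)→(q1,2,S)
state=q1 head=2 tape=11[2]112__   (q1,2)→(q0,1,R)
state=q0 head=3 tape=111[1]12__   (q0,1)→(q1,2,S)
state=q1 head=3 tape=111[2]12__   (q1,2)→(q0,1,R)
state=q0 head=4 tape=1111[1]2__   (q0,1)→(q1,2,S)
state=q1 head=4 tape=1111[2]2__   (q1,2)→(q0,1,R)
state=q0 head=5 tape=11111[2]__   (q0,2)→(q1,2,S)
state=q1 head=5 tape=11111[2]__   (q1,2)→(q0,1,R)
state=q0 head=6 tape=111111[_]_   (q0,_)→(q2,_,R)
state=q2 head=7 tape=111111_[_]   (q2,_)→(q0,2,L)
state=q0 head=6 tape=111111[_]2   (q0,_)→(q2,_,R)
state=q2 head=7 tape=111111_[2]
The non-blank tape span at halt is 111111_2.

111111_2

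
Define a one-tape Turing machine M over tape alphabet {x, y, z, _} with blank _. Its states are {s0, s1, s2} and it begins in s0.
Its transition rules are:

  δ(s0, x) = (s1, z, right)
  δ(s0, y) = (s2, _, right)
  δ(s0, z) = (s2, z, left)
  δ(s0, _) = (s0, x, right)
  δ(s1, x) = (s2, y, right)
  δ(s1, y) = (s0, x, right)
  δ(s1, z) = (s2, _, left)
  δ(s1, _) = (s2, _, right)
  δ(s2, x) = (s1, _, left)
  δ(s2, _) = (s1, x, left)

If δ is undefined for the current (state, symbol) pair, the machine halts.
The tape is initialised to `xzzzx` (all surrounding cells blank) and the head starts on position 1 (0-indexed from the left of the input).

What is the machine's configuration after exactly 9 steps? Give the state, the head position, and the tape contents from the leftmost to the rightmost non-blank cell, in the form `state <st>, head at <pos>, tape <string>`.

state=s0 head=1 tape=_x[z]zzx   (s0,z)→(s2,z,left)
state=s2 head=0 tape=_[x]zzzx   (s2,x)→(s1,_,left)
state=s1 head=-1 tape=[_]_zzzx   (s1,_)→(s2,_,right)
state=s2 head=0 tape=_[_]zzzx   (s2,_)→(s1,x,left)
state=s1 head=-1 tape=[_]xzzzx   (s1,_)→(s2,_,right)
state=s2 head=0 tape=_[x]zzzx   (s2,x)→(s1,_,left)
state=s1 head=-1 tape=[_]_zzzx   (s1,_)→(s2,_,right)
state=s2 head=0 tape=_[_]zzzx   (s2,_)→(s1,x,left)
state=s1 head=-1 tape=[_]xzzzx   (s1,_)→(s2,_,right)
state=s2 head=0 tape=_[x]zzzx
After 9 steps: state s2, head at 0, tape xzzzx.

state s2, head at 0, tape xzzzx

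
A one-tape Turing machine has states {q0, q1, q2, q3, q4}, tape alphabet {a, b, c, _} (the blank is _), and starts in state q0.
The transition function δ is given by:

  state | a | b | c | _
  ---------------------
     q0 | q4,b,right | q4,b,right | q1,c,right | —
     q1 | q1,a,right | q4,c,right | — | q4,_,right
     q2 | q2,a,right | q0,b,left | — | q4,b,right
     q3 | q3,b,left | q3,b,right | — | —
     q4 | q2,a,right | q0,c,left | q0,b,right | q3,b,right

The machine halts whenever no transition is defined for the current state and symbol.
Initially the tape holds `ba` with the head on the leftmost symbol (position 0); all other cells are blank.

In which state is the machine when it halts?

state=q0 head=0 tape=[b]a___   (q0,b)→(q4,b,right)
state=q4 head=1 tape=b[a]___   (q4,a)→(q2,a,right)
state=q2 head=2 tape=ba[_]__   (q2,_)→(q4,b,right)
state=q4 head=3 tape=bab[_]_   (q4,_)→(q3,b,right)
state=q3 head=4 tape=babb[_]
No transition is defined for (q3, _); M halts in state q3.

q3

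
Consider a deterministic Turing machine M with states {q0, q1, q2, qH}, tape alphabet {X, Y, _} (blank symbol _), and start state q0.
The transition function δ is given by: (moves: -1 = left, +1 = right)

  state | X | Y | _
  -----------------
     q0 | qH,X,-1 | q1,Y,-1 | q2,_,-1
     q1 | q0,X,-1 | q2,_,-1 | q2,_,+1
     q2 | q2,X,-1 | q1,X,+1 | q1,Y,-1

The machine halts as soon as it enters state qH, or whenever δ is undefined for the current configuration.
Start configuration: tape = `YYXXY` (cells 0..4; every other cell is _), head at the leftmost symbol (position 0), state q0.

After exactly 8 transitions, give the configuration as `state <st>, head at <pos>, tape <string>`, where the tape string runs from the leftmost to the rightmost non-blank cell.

state q1, head at 0, tape XX_XXY

q0 | __[Y]YXXY   read Y → write Y, move -1, go to q1
q1 | _[_]YYXXY   read _ → write _, move +1, go to q2
q2 | __[Y]YXXY   read Y → write X, move +1, go to q1
q1 | __X[Y]XXY   read Y → write _, move -1, go to q2
q2 | __[X]_XXY   read X → write X, move -1, go to q2
q2 | _[_]X_XXY   read _ → write Y, move -1, go to q1
q1 | [_]YX_XXY   read _ → write _, move +1, go to q2
q2 | _[Y]X_XXY   read Y → write X, move +1, go to q1
q1 | _X[X]_XXY
After 8 steps: state q1, head at 0, tape XX_XXY.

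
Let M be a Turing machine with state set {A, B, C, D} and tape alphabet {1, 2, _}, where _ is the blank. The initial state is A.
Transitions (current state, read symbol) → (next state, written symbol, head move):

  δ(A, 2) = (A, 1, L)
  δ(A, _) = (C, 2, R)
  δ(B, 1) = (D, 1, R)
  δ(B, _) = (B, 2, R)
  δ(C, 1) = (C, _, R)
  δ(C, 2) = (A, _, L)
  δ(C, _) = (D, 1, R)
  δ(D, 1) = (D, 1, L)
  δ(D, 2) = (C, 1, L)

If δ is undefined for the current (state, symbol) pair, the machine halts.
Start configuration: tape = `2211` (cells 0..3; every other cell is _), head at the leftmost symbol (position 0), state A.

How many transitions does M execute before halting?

18

state=A head=0 tape=____[2]211   (A,2)→(A,1,L)
state=A head=-1 tape=___[_]1211   (A,_)→(C,2,R)
state=C head=0 tape=___2[1]211   (C,1)→(C,_,R)
state=C head=1 tape=___2_[2]11   (C,2)→(A,_,L)
state=A head=0 tape=___2[_]_11   (A,_)→(C,2,R)
state=C head=1 tape=___22[_]11   (C,_)→(D,1,R)
state=D head=2 tape=___221[1]1   (D,1)→(D,1,L)
state=D head=1 tape=___22[1]11   (D,1)→(D,1,L)
state=D head=0 tape=___2[2]111   (D,2)→(C,1,L)
state=C head=-1 tape=___[2]1111   (C,2)→(A,_,L)
state=A head=-2 tape=__[_]_1111   (A,_)→(C,2,R)
state=C head=-1 tape=__2[_]1111   (C,_)→(D,1,R)
state=D head=0 tape=__21[1]111   (D,1)→(D,1,L)
state=D head=-1 tape=__2[1]1111   (D,1)→(D,1,L)
state=D head=-2 tape=__[2]11111   (D,2)→(C,1,L)
state=C head=-3 tape=_[_]111111   (C,_)→(D,1,R)
state=D head=-2 tape=_1[1]11111   (D,1)→(D,1,L)
state=D head=-3 tape=_[1]111111   (D,1)→(D,1,L)
state=D head=-4 tape=[_]1111111
M halts after 18 transitions.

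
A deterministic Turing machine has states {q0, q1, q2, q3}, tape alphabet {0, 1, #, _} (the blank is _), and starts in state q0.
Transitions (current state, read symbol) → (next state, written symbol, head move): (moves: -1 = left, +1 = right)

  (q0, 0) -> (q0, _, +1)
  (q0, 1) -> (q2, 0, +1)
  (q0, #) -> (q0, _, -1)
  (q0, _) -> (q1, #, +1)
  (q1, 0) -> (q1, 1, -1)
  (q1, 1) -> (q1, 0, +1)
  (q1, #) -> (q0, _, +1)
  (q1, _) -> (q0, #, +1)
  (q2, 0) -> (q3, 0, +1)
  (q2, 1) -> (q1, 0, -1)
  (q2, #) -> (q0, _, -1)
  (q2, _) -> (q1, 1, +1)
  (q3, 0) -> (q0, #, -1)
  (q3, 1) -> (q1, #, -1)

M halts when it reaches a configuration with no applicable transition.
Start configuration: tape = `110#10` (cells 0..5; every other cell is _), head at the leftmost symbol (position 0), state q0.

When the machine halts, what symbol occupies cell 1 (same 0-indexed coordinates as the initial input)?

state=q0 head=0 tape=_[1]10#10_   (q0,1)→(q2,0,+1)
state=q2 head=1 tape=_0[1]0#10_   (q2,1)→(q1,0,-1)
state=q1 head=0 tape=_[0]00#10_   (q1,0)→(q1,1,-1)
state=q1 head=-1 tape=[_]100#10_   (q1,_)→(q0,#,+1)
state=q0 head=0 tape=#[1]00#10_   (q0,1)→(q2,0,+1)
state=q2 head=1 tape=#0[0]0#10_   (q2,0)→(q3,0,+1)
state=q3 head=2 tape=#00[0]#10_   (q3,0)→(q0,#,-1)
state=q0 head=1 tape=#0[0]##10_   (q0,0)→(q0,_,+1)
state=q0 head=2 tape=#0_[#]#10_   (q0,#)→(q0,_,-1)
state=q0 head=1 tape=#0[_]_#10_   (q0,_)→(q1,#,+1)
state=q1 head=2 tape=#0#[_]#10_   (q1,_)→(q0,#,+1)
state=q0 head=3 tape=#0##[#]10_   (q0,#)→(q0,_,-1)
state=q0 head=2 tape=#0#[#]_10_   (q0,#)→(q0,_,-1)
state=q0 head=1 tape=#0[#]__10_   (q0,#)→(q0,_,-1)
state=q0 head=0 tape=#[0]___10_   (q0,0)→(q0,_,+1)
state=q0 head=1 tape=#_[_]__10_   (q0,_)→(q1,#,+1)
state=q1 head=2 tape=#_#[_]_10_   (q1,_)→(q0,#,+1)
state=q0 head=3 tape=#_##[_]10_   (q0,_)→(q1,#,+1)
state=q1 head=4 tape=#_###[1]0_   (q1,1)→(q1,0,+1)
state=q1 head=5 tape=#_###0[0]_   (q1,0)→(q1,1,-1)
state=q1 head=4 tape=#_###[0]1_   (q1,0)→(q1,1,-1)
state=q1 head=3 tape=#_##[#]11_   (q1,#)→(q0,_,+1)
state=q0 head=4 tape=#_##_[1]1_   (q0,1)→(q2,0,+1)
state=q2 head=5 tape=#_##_0[1]_   (q2,1)→(q1,0,-1)
state=q1 head=4 tape=#_##_[0]0_   (q1,0)→(q1,1,-1)
state=q1 head=3 tape=#_##[_]10_   (q1,_)→(q0,#,+1)
state=q0 head=4 tape=#_###[1]0_   (q0,1)→(q2,0,+1)
state=q2 head=5 tape=#_###0[0]_   (q2,0)→(q3,0,+1)
state=q3 head=6 tape=#_###00[_]
Cell 1 holds # when M halts.

#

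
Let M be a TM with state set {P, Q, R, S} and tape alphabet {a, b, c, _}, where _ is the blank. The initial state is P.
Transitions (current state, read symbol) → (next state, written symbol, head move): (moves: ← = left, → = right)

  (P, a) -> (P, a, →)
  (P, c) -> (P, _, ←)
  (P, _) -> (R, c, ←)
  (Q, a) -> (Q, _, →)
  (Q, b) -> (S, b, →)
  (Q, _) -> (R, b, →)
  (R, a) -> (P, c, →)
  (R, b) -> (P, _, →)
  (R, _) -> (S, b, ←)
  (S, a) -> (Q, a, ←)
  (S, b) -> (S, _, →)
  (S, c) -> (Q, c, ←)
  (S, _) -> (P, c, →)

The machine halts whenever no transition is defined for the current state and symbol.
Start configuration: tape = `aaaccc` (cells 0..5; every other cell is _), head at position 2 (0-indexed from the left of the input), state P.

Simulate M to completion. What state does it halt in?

P

state=P head=2 tape=___aa[a]ccc   (P,a)→(P,a,→)
state=P head=3 tape=___aaa[c]cc   (P,c)→(P,_,←)
state=P head=2 tape=___aa[a]_cc   (P,a)→(P,a,→)
state=P head=3 tape=___aaa[_]cc   (P,_)→(R,c,←)
state=R head=2 tape=___aa[a]ccc   (R,a)→(P,c,→)
state=P head=3 tape=___aac[c]cc   (P,c)→(P,_,←)
state=P head=2 tape=___aa[c]_cc   (P,c)→(P,_,←)
state=P head=1 tape=___a[a]__cc   (P,a)→(P,a,→)
state=P head=2 tape=___aa[_]_cc   (P,_)→(R,c,←)
state=R head=1 tape=___a[a]c_cc   (R,a)→(P,c,→)
state=P head=2 tape=___ac[c]_cc   (P,c)→(P,_,←)
state=P head=1 tape=___a[c]__cc   (P,c)→(P,_,←)
state=P head=0 tape=___[a]___cc   (P,a)→(P,a,→)
state=P head=1 tape=___a[_]__cc   (P,_)→(R,c,←)
state=R head=0 tape=___[a]c__cc   (R,a)→(P,c,→)
state=P head=1 tape=___c[c]__cc   (P,c)→(P,_,←)
state=P head=0 tape=___[c]___cc   (P,c)→(P,_,←)
state=P head=-1 tape=__[_]____cc   (P,_)→(R,c,←)
state=R head=-2 tape=_[_]c____cc   (R,_)→(S,b,←)
state=S head=-3 tape=[_]bc____cc   (S,_)→(P,c,→)
state=P head=-2 tape=c[b]c____cc
No transition is defined for (P, b); M halts in state P.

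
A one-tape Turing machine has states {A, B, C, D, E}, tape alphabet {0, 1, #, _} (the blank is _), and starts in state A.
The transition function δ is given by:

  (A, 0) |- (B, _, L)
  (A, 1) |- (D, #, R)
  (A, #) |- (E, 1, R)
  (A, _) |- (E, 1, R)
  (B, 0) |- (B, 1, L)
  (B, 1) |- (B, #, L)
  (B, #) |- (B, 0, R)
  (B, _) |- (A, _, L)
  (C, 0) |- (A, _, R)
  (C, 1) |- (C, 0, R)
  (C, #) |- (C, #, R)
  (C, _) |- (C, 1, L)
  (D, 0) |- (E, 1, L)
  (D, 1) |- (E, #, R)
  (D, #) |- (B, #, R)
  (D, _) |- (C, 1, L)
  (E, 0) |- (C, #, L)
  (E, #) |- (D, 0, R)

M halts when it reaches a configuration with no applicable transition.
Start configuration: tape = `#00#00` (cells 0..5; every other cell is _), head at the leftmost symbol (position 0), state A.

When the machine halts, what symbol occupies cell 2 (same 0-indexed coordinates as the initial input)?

_

A | [#]00#00__   read # → write 1, move R, go to E
E | 1[0]0#00__   read 0 → write #, move L, go to C
C | [1]#0#00__   read 1 → write 0, move R, go to C
C | 0[#]0#00__   read # → write #, move R, go to C
C | 0#[0]#00__   read 0 → write _, move R, go to A
A | 0#_[#]00__   read # → write 1, move R, go to E
E | 0#_1[0]0__   read 0 → write #, move L, go to C
C | 0#_[1]#0__   read 1 → write 0, move R, go to C
C | 0#_0[#]0__   read # → write #, move R, go to C
C | 0#_0#[0]__   read 0 → write _, move R, go to A
A | 0#_0#_[_]_   read _ → write 1, move R, go to E
E | 0#_0#_1[_]
Cell 2 holds _ when M halts.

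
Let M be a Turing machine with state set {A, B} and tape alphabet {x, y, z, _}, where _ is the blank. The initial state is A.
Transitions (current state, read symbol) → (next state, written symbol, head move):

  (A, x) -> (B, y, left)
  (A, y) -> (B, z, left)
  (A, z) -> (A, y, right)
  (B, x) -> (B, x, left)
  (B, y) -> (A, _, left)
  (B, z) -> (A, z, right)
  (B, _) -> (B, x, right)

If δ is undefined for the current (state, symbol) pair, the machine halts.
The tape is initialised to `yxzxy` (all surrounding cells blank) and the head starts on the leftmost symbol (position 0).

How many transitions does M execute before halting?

14

A | _[y]xzxy   read y → write z, move left, go to B
B | [_]zxzxy   read _ → write x, move right, go to B
B | x[z]xzxy   read z → write z, move right, go to A
A | xz[x]zxy   read x → write y, move left, go to B
B | x[z]yzxy   read z → write z, move right, go to A
A | xz[y]zxy   read y → write z, move left, go to B
B | x[z]zzxy   read z → write z, move right, go to A
A | xz[z]zxy   read z → write y, move right, go to A
A | xzy[z]xy   read z → write y, move right, go to A
A | xzyy[x]y   read x → write y, move left, go to B
B | xzy[y]yy   read y → write _, move left, go to A
A | xz[y]_yy   read y → write z, move left, go to B
B | x[z]z_yy   read z → write z, move right, go to A
A | xz[z]_yy   read z → write y, move right, go to A
A | xzy[_]yy
M halts after 14 transitions.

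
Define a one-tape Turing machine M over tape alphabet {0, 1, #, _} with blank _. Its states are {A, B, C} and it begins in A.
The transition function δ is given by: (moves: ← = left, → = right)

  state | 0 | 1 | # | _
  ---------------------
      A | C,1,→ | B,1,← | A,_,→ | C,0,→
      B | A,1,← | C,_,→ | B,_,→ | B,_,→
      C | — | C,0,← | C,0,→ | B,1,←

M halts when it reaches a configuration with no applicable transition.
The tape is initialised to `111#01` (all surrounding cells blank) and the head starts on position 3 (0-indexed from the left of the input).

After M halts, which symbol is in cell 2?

0

A | _111[#]01   read # → write _, move →, go to A
A | _111_[0]1   read 0 → write 1, move →, go to C
C | _111_1[1]   read 1 → write 0, move ←, go to C
C | _111_[1]0   read 1 → write 0, move ←, go to C
C | _111[_]00   read _ → write 1, move ←, go to B
B | _11[1]100   read 1 → write _, move →, go to C
C | _11_[1]00   read 1 → write 0, move ←, go to C
C | _11[_]000   read _ → write 1, move ←, go to B
B | _1[1]1000   read 1 → write _, move →, go to C
C | _1_[1]000   read 1 → write 0, move ←, go to C
C | _1[_]0000   read _ → write 1, move ←, go to B
B | _[1]10000   read 1 → write _, move →, go to C
C | __[1]0000   read 1 → write 0, move ←, go to C
C | _[_]00000   read _ → write 1, move ←, go to B
B | [_]100000   read _ → write _, move →, go to B
B | _[1]00000   read 1 → write _, move →, go to C
C | __[0]0000
Cell 2 holds 0 when M halts.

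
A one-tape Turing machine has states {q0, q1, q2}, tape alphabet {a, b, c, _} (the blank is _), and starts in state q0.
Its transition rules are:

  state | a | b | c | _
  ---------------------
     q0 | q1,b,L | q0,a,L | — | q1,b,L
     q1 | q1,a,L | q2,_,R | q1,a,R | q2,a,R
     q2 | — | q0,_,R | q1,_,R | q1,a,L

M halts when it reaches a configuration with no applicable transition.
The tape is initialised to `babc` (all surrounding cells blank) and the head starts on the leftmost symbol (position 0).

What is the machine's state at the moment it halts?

q2

q0 | ___[b]abc   read b → write a, move L, go to q0
q0 | __[_]aabc   read _ → write b, move L, go to q1
q1 | _[_]baabc   read _ → write a, move R, go to q2
q2 | _a[b]aabc   read b → write _, move R, go to q0
q0 | _a_[a]abc   read a → write b, move L, go to q1
q1 | _a[_]babc   read _ → write a, move R, go to q2
q2 | _aa[b]abc   read b → write _, move R, go to q0
q0 | _aa_[a]bc   read a → write b, move L, go to q1
q1 | _aa[_]bbc   read _ → write a, move R, go to q2
q2 | _aaa[b]bc   read b → write _, move R, go to q0
q0 | _aaa_[b]c   read b → write a, move L, go to q0
q0 | _aaa[_]ac   read _ → write b, move L, go to q1
q1 | _aa[a]bac   read a → write a, move L, go to q1
q1 | _a[a]abac   read a → write a, move L, go to q1
q1 | _[a]aabac   read a → write a, move L, go to q1
q1 | [_]aaabac   read _ → write a, move R, go to q2
q2 | a[a]aabac
No transition is defined for (q2, a); M halts in state q2.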